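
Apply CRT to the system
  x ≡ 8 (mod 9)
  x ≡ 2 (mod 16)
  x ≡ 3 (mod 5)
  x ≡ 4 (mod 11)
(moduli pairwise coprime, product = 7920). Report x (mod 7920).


Product of moduli M = 9 · 16 · 5 · 11 = 7920.
Merge one congruence at a time:
  Start: x ≡ 8 (mod 9).
  Combine with x ≡ 2 (mod 16); new modulus lcm = 144.
    Write x = 8 + 9·t and substitute into x ≡ 2 (mod 16): 9·t ≡ 2 − 8 = -6 (mod 16).
    Reduce coefficients mod 16: 9·t ≡ 10 (mod 16).
    The inverse of 9 mod 16 is 9 (since 9·9 = 81 = 5·16 + 1), so t ≡ 9·10 = 90 ≡ 10 (mod 16).
    Then x = 8 + 9·10 = 98, valid modulo lcm(9, 16) = 144: x ≡ 98 (mod 144).
  Combine with x ≡ 3 (mod 5); new modulus lcm = 720.
    Write x = 98 + 144·t and substitute into x ≡ 3 (mod 5): 144·t ≡ 3 − 98 = -95 (mod 5).
    Reduce coefficients mod 5: 4·t ≡ 0 (mod 5).
    The inverse of 4 mod 5 is 4 (since 4·4 = 16 = 3·5 + 1), so t ≡ 4·0 = 0 ≡ 0 (mod 5).
    Then x = 98 + 144·0 = 98, valid modulo lcm(144, 5) = 720: x ≡ 98 (mod 720).
  Combine with x ≡ 4 (mod 11); new modulus lcm = 7920.
    Write x = 98 + 720·t and substitute into x ≡ 4 (mod 11): 720·t ≡ 4 − 98 = -94 (mod 11).
    Reduce coefficients mod 11: 5·t ≡ 5 (mod 11).
    The inverse of 5 mod 11 is 9 (since 5·9 = 45 = 4·11 + 1), so t ≡ 9·5 = 45 ≡ 1 (mod 11).
    Then x = 98 + 720·1 = 818, valid modulo lcm(720, 11) = 7920: x ≡ 818 (mod 7920).
Verify against each original: 818 mod 9 = 8, 818 mod 16 = 2, 818 mod 5 = 3, 818 mod 11 = 4.

x ≡ 818 (mod 7920).


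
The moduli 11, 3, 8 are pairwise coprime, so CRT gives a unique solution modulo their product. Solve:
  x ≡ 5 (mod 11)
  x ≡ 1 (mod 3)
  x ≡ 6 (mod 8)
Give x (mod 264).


Moduli 11, 3, 8 are pairwise coprime; by CRT there is a unique solution modulo M = 11 · 3 · 8 = 264.
Solve pairwise, accumulating the modulus:
  Start with x ≡ 5 (mod 11).
  Combine with x ≡ 1 (mod 3): since gcd(11, 3) = 1, we get a unique residue mod 33.
    Write x = 5 + 11·t and substitute into x ≡ 1 (mod 3): 11·t ≡ 1 − 5 = -4 (mod 3).
    Reduce coefficients mod 3: 2·t ≡ 2 (mod 3).
    The inverse of 2 mod 3 is 2 (since 2·2 = 4 = 1·3 + 1), so t ≡ 2·2 = 4 ≡ 1 (mod 3).
    Then x = 5 + 11·1 = 16, valid modulo lcm(11, 3) = 33: x ≡ 16 (mod 33).
  Combine with x ≡ 6 (mod 8): since gcd(33, 8) = 1, we get a unique residue mod 264.
    Write x = 16 + 33·t and substitute into x ≡ 6 (mod 8): 33·t ≡ 6 − 16 = -10 (mod 8).
    Reduce coefficients mod 8: 1·t ≡ 6 (mod 8).
    So t ≡ 6 (mod 8).
    Then x = 16 + 33·6 = 214, valid modulo lcm(33, 8) = 264: x ≡ 214 (mod 264).
Verify: 214 mod 11 = 5 ✓, 214 mod 3 = 1 ✓, 214 mod 8 = 6 ✓.

x ≡ 214 (mod 264).


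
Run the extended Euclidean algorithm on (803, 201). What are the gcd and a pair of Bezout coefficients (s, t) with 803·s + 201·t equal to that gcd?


Euclidean algorithm on (803, 201) — divide until remainder is 0:
  803 = 3 · 201 + 200
  201 = 1 · 200 + 1
  200 = 200 · 1 + 0
gcd(803, 201) = 1.
Track Bezout coefficients alongside the remainders: start with r₀ = 803 = a·1 + b·0 (s = 1, t = 0) and r₁ = 201 = a·0 + b·1 (s = 0, t = 1); each new remainder r_{k+1} = r_{k-1} − q_k·r_k inherits s_{k+1} = s_{k-1} − q_k·s_k, t_{k+1} = t_{k-1} − q_k·t_k, so r_k = a·s_k + b·t_k at every step:
  q = 3: r = 200, s = 1 − 3·0 = 1, t = 0 − 3·1 = -3  (check: 803·1 + 201·(-3) = 200)
  q = 1: r = 1, s = 0 − 1·1 = -1, t = 1 − 1·(-3) = 4  (check: 803·(-1) + 201·4 = 1)
The row with r = 1 (the gcd) gives the Bezout coefficients s = -1, t = 4.
Result: 803 · (-1) + 201 · (4) = 1.

gcd(803, 201) = 1; s = -1, t = 4 (check: 803·(-1) + 201·4 = 1).


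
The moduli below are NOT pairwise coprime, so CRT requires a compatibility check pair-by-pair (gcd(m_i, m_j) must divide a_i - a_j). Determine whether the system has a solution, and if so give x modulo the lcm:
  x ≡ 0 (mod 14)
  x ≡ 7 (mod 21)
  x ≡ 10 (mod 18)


Moduli 14, 21, 18 are not pairwise coprime, so CRT works modulo lcm(m_i) when all pairwise compatibility conditions hold.
Pairwise compatibility: gcd(m_i, m_j) must divide a_i - a_j for every pair.
Merge one congruence at a time:
  Start: x ≡ 0 (mod 14).
  Combine with x ≡ 7 (mod 21): gcd(14, 21) = 7; 7 - 0 = 7, which IS divisible by 7, so compatible.
    Write x = 0 + 14·t and substitute into x ≡ 7 (mod 21): 14·t ≡ 7 − 0 = 7 (mod 21).
    Divide the congruence (and modulus) by g = 7: 2·t ≡ 1 (mod 3).
    The inverse of 2 mod 3 is 2 (since 2·2 = 4 = 1·3 + 1), so t ≡ 2·1 = 2 ≡ 2 (mod 3).
    Then x = 0 + 14·2 = 28, valid modulo lcm(14, 21) = 42: x ≡ 28 (mod 42).
  Combine with x ≡ 10 (mod 18): gcd(42, 18) = 6; 10 - 28 = -18, which IS divisible by 6, so compatible.
    Write x = 28 + 42·t and substitute into x ≡ 10 (mod 18): 42·t ≡ 10 − 28 = -18 (mod 18).
    Divide the congruence (and modulus) by g = 6: 7·t ≡ -3 (mod 3).
    Reduce coefficients mod 3: 1·t ≡ 0 (mod 3).
    So t ≡ 0 (mod 3).
    Then x = 28 + 42·0 = 28, valid modulo lcm(42, 18) = 126: x ≡ 28 (mod 126).
Verify: 28 mod 14 = 0, 28 mod 21 = 7, 28 mod 18 = 10.

x ≡ 28 (mod 126).


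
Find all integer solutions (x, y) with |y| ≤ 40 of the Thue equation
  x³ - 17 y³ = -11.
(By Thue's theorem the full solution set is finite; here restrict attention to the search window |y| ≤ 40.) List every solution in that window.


The equation is x³ - 17y³ = -11. For fixed y, x³ = 17·y³ − 11, so a solution requires the RHS to be a perfect cube.
Strategy: iterate y from -40 to 40, compute RHS = 17·y³ − 11, and check whether it is a (positive or negative) perfect cube.
Check small values of y:
  y = 0: RHS = -11 is not a perfect cube.
  y = 1: RHS = 6 is not a perfect cube.
  y = -1: RHS = -28 is not a perfect cube.
  y = 2: RHS = 125 = (5)³ ⇒ x = 5 works.
  y = -2: RHS = -147 is not a perfect cube.
  y = 3: RHS = 448 is not a perfect cube.
  y = -3: RHS = -470 is not a perfect cube.
Continuing the search up to |y| = 40 finds no further solutions beyond those listed.
Collected solutions: (5, 2).

Solutions (with |y| ≤ 40): (5, 2).


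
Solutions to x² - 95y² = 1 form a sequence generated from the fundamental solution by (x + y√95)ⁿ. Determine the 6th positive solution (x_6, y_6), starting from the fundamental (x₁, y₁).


Step 1: Find the fundamental solution (x₁, y₁) of x² - 95y² = 1.
  Expand √95 as a continued fraction. a₀ = ⌊√95⌋ = 9; iterate m_{k+1} = d_k·a_k − m_k, d_{k+1} = (95 − m_{k+1}²)/d_k, a_{k+1} = ⌊(a₀ + m_{k+1})/d_{k+1}⌋ (starting m₀ = 0, d₀ = 1), with convergents p_k = a_k·p_{k-1} + p_{k-2}, q_k = a_k·q_{k-1} + q_{k-2} (p₋₁ = 1, q₋₁ = 0):
  k = 0: a₀ = 9; p₀/q₀ = 9/1; p₀² − 95·q₀² = 81 − 95 = -14.
  k = 1: m = 9, d = 14, a = ⌊(9 + 9)/14⌋ = 1; p/q = (1·9 + 1)/(1·1 + 0) = 10/1; p² − 95·q² = 100 − 95 = 5.
  k = 2: m = 5, d = 5, a = ⌊(9 + 5)/5⌋ = 2; p/q = (2·10 + 9)/(2·1 + 1) = 29/3; p² − 95·q² = 841 − 855 = -14.
  k = 3: m = 5, d = 14, a = ⌊(9 + 5)/14⌋ = 1; p/q = (1·29 + 10)/(1·3 + 1) = 39/4; p² − 95·q² = 1521 − 1520 = 1.
  The first convergent with p² − 95·q² = 1 gives the fundamental solution (x₁, y₁) = (39, 4).
Step 2: Apply the recurrence (x_{n+1}, y_{n+1}) = (x₁x_n + 95y₁y_n, x₁y_n + y₁x_n) repeatedly.
  From (x_1, y_1) = (39, 4): x_2 = 39·39 + 95·4·4 = 3041; y_2 = 39·4 + 4·39 = 312.
  From (x_2, y_2) = (3041, 312): x_3 = 39·3041 + 95·4·312 = 237159; y_3 = 39·312 + 4·3041 = 24332.
  From (x_3, y_3) = (237159, 24332): x_4 = 39·237159 + 95·4·24332 = 18495361; y_4 = 39·24332 + 4·237159 = 1897584.
  From (x_4, y_4) = (18495361, 1897584): x_5 = 39·18495361 + 95·4·1897584 = 1442400999; y_5 = 39·1897584 + 4·18495361 = 147987220.
  From (x_5, y_5) = (1442400999, 147987220): x_6 = 39·1442400999 + 95·4·147987220 = 112488782561; y_6 = 39·147987220 + 4·1442400999 = 11541105576.
Step 3: Verify x_6² - 95·y_6² = 12653726202055937718721 - 12653726202055937718720 = 1 (should be 1). ✓

(x_1, y_1) = (39, 4); (x_6, y_6) = (112488782561, 11541105576).


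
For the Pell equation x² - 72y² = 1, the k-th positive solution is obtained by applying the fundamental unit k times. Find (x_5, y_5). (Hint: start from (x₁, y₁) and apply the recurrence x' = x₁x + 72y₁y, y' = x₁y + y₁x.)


Step 1: Find the fundamental solution (x₁, y₁) of x² - 72y² = 1.
  Expand √72 as a continued fraction. a₀ = ⌊√72⌋ = 8; iterate m_{k+1} = d_k·a_k − m_k, d_{k+1} = (72 − m_{k+1}²)/d_k, a_{k+1} = ⌊(a₀ + m_{k+1})/d_{k+1}⌋ (starting m₀ = 0, d₀ = 1), with convergents p_k = a_k·p_{k-1} + p_{k-2}, q_k = a_k·q_{k-1} + q_{k-2} (p₋₁ = 1, q₋₁ = 0):
  k = 0: a₀ = 8; p₀/q₀ = 8/1; p₀² − 72·q₀² = 64 − 72 = -8.
  k = 1: m = 8, d = 8, a = ⌊(8 + 8)/8⌋ = 2; p/q = (2·8 + 1)/(2·1 + 0) = 17/2; p² − 72·q² = 289 − 288 = 1.
  The first convergent with p² − 72·q² = 1 gives the fundamental solution (x₁, y₁) = (17, 2).
Step 2: Apply the recurrence (x_{n+1}, y_{n+1}) = (x₁x_n + 72y₁y_n, x₁y_n + y₁x_n) repeatedly.
  From (x_1, y_1) = (17, 2): x_2 = 17·17 + 72·2·2 = 577; y_2 = 17·2 + 2·17 = 68.
  From (x_2, y_2) = (577, 68): x_3 = 17·577 + 72·2·68 = 19601; y_3 = 17·68 + 2·577 = 2310.
  From (x_3, y_3) = (19601, 2310): x_4 = 17·19601 + 72·2·2310 = 665857; y_4 = 17·2310 + 2·19601 = 78472.
  From (x_4, y_4) = (665857, 78472): x_5 = 17·665857 + 72·2·78472 = 22619537; y_5 = 17·78472 + 2·665857 = 2665738.
Step 3: Verify x_5² - 72·y_5² = 511643454094369 - 511643454094368 = 1 (should be 1). ✓

(x_1, y_1) = (17, 2); (x_5, y_5) = (22619537, 2665738).


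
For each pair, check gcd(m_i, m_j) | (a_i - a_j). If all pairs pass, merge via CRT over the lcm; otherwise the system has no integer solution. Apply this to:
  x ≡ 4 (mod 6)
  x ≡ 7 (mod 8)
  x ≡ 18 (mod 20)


Moduli 6, 8, 20 are not pairwise coprime, so CRT works modulo lcm(m_i) when all pairwise compatibility conditions hold.
Pairwise compatibility: gcd(m_i, m_j) must divide a_i - a_j for every pair.
Merge one congruence at a time:
  Start: x ≡ 4 (mod 6).
  Combine with x ≡ 7 (mod 8): gcd(6, 8) = 2, and 7 - 4 = 3 is NOT divisible by 2.
    ⇒ system is inconsistent (no integer solution).

No solution (the system is inconsistent).


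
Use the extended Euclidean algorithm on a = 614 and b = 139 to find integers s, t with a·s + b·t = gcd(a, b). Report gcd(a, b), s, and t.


Euclidean algorithm on (614, 139) — divide until remainder is 0:
  614 = 4 · 139 + 58
  139 = 2 · 58 + 23
  58 = 2 · 23 + 12
  23 = 1 · 12 + 11
  12 = 1 · 11 + 1
  11 = 11 · 1 + 0
gcd(614, 139) = 1.
Track Bezout coefficients alongside the remainders: start with r₀ = 614 = a·1 + b·0 (s = 1, t = 0) and r₁ = 139 = a·0 + b·1 (s = 0, t = 1); each new remainder r_{k+1} = r_{k-1} − q_k·r_k inherits s_{k+1} = s_{k-1} − q_k·s_k, t_{k+1} = t_{k-1} − q_k·t_k, so r_k = a·s_k + b·t_k at every step:
  q = 4: r = 58, s = 1 − 4·0 = 1, t = 0 − 4·1 = -4  (check: 614·1 + 139·(-4) = 58)
  q = 2: r = 23, s = 0 − 2·1 = -2, t = 1 − 2·(-4) = 9  (check: 614·(-2) + 139·9 = 23)
  q = 2: r = 12, s = 1 − 2·(-2) = 5, t = -4 − 2·9 = -22  (check: 614·5 + 139·(-22) = 12)
  q = 1: r = 11, s = -2 − 1·5 = -7, t = 9 − 1·(-22) = 31  (check: 614·(-7) + 139·31 = 11)
  q = 1: r = 1, s = 5 − 1·(-7) = 12, t = -22 − 1·31 = -53  (check: 614·12 + 139·(-53) = 1)
The row with r = 1 (the gcd) gives the Bezout coefficients s = 12, t = -53.
Result: 614 · (12) + 139 · (-53) = 1.

gcd(614, 139) = 1; s = 12, t = -53 (check: 614·12 + 139·(-53) = 1).


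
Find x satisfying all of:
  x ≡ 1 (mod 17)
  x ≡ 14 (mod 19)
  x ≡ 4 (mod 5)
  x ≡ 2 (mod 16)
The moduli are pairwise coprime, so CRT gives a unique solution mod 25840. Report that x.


Product of moduli M = 17 · 19 · 5 · 16 = 25840.
Merge one congruence at a time:
  Start: x ≡ 1 (mod 17).
  Combine with x ≡ 14 (mod 19); new modulus lcm = 323.
    Write x = 1 + 17·t and substitute into x ≡ 14 (mod 19): 17·t ≡ 14 − 1 = 13 (mod 19).
    The inverse of 17 mod 19 is 9 (since 17·9 = 153 = 8·19 + 1), so t ≡ 9·13 = 117 ≡ 3 (mod 19).
    Then x = 1 + 17·3 = 52, valid modulo lcm(17, 19) = 323: x ≡ 52 (mod 323).
  Combine with x ≡ 4 (mod 5); new modulus lcm = 1615.
    Write x = 52 + 323·t and substitute into x ≡ 4 (mod 5): 323·t ≡ 4 − 52 = -48 (mod 5).
    Reduce coefficients mod 5: 3·t ≡ 2 (mod 5).
    The inverse of 3 mod 5 is 2 (since 3·2 = 6 = 1·5 + 1), so t ≡ 2·2 = 4 ≡ 4 (mod 5).
    Then x = 52 + 323·4 = 1344, valid modulo lcm(323, 5) = 1615: x ≡ 1344 (mod 1615).
  Combine with x ≡ 2 (mod 16); new modulus lcm = 25840.
    Write x = 1344 + 1615·t and substitute into x ≡ 2 (mod 16): 1615·t ≡ 2 − 1344 = -1342 (mod 16).
    Reduce coefficients mod 16: 15·t ≡ 2 (mod 16).
    The inverse of 15 mod 16 is 15 (since 15·15 = 225 = 14·16 + 1), so t ≡ 15·2 = 30 ≡ 14 (mod 16).
    Then x = 1344 + 1615·14 = 23954, valid modulo lcm(1615, 16) = 25840: x ≡ 23954 (mod 25840).
Verify against each original: 23954 mod 17 = 1, 23954 mod 19 = 14, 23954 mod 5 = 4, 23954 mod 16 = 2.

x ≡ 23954 (mod 25840).


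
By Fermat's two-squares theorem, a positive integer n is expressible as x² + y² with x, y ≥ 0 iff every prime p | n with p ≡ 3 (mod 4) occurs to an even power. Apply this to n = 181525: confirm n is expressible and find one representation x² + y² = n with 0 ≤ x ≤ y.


Step 1: Factor n = 181525 = 5^2 · 53 · 137.
Step 2: Check the mod-4 condition on each prime factor: 5 ≡ 1 (mod 4), exponent 2; 53 ≡ 1 (mod 4), exponent 1; 137 ≡ 1 (mod 4), exponent 1.
All primes ≡ 3 (mod 4) appear to even exponent (or don't appear), so by the two-squares theorem n IS expressible as a sum of two squares.
Step 3: Build a representation. Group n = k² · m with k = 5 and m = 53 · 137 = 7261 (a product of primes ≡ 1 (mod 4)); a representation of m scales to one of n via (k·x)² + (k·y)² = k²(x² + y²). Each prime p ≡ 1 (mod 4) is itself a sum of two squares; find a² by testing p − a² for a perfect square:
  53: 53 − 1² = 52, 53 − 2² = 49 = 7² ⇒ 53 = 2² + 7².
  137: 137 − 1² = 136, 137 − 2² = 133, 137 − 3² = 128, 137 − 4² = 121 = 11² ⇒ 137 = 4² + 11².
  Combine using the Brahmagupta–Fibonacci identity (a² + b²)(c² + d²) = (ac − bd)² + (ad + bc)² = (ac + bd)² + (ad − bc)²:
  53 · 137 = 7261: from (2² + 7²)(4² + 11²), take (2·4 − 7·11, 2·11 + 7·4) = (8 − 77, 22 + 28) = (-69, 50); dropping signs (only squares matter) gives (69, 50); check 69² + 50² = 4761 + 2500 = 7261 ✓.
  Scale by k = 5: (5·69, 5·50) = (345, 250).
Step 4: Order so x ≤ y and verify: 250² + 345² = 62500 + 119025 = 181525 = n. ✓

n = 181525 = 250² + 345² (one valid representation with x ≤ y).


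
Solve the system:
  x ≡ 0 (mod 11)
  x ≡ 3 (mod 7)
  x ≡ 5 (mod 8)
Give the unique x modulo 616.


Moduli 11, 7, 8 are pairwise coprime; by CRT there is a unique solution modulo M = 11 · 7 · 8 = 616.
Solve pairwise, accumulating the modulus:
  Start with x ≡ 0 (mod 11).
  Combine with x ≡ 3 (mod 7): since gcd(11, 7) = 1, we get a unique residue mod 77.
    Write x = 0 + 11·t and substitute into x ≡ 3 (mod 7): 11·t ≡ 3 − 0 = 3 (mod 7).
    Reduce coefficients mod 7: 4·t ≡ 3 (mod 7).
    The inverse of 4 mod 7 is 2 (since 4·2 = 8 = 1·7 + 1), so t ≡ 2·3 = 6 ≡ 6 (mod 7).
    Then x = 0 + 11·6 = 66, valid modulo lcm(11, 7) = 77: x ≡ 66 (mod 77).
  Combine with x ≡ 5 (mod 8): since gcd(77, 8) = 1, we get a unique residue mod 616.
    Write x = 66 + 77·t and substitute into x ≡ 5 (mod 8): 77·t ≡ 5 − 66 = -61 (mod 8).
    Reduce coefficients mod 8: 5·t ≡ 3 (mod 8).
    The inverse of 5 mod 8 is 5 (since 5·5 = 25 = 3·8 + 1), so t ≡ 5·3 = 15 ≡ 7 (mod 8).
    Then x = 66 + 77·7 = 605, valid modulo lcm(77, 8) = 616: x ≡ 605 (mod 616).
Verify: 605 mod 11 = 0 ✓, 605 mod 7 = 3 ✓, 605 mod 8 = 5 ✓.

x ≡ 605 (mod 616).


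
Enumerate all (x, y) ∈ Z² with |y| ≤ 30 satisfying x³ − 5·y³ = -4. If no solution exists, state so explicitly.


The equation is x³ - 5y³ = -4. For fixed y, x³ = 5·y³ − 4, so a solution requires the RHS to be a perfect cube.
Strategy: iterate y from -30 to 30, compute RHS = 5·y³ − 4, and check whether it is a (positive or negative) perfect cube.
Check small values of y:
  y = 0: RHS = -4 is not a perfect cube.
  y = 1: RHS = 1 = (1)³ ⇒ x = 1 works.
  y = -1: RHS = -9 is not a perfect cube.
  y = 2: RHS = 36 is not a perfect cube.
  y = -2: RHS = -44 is not a perfect cube.
  y = 3: RHS = 131 is not a perfect cube.
  y = -3: RHS = -139 is not a perfect cube.
Continuing the search up to |y| = 30 finds no further solutions beyond those listed.
Collected solutions: (1, 1).

Solutions (with |y| ≤ 30): (1, 1).


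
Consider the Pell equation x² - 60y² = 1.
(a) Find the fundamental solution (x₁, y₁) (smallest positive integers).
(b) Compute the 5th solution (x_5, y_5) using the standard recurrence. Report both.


Step 1: Find the fundamental solution (x₁, y₁) of x² - 60y² = 1.
  Expand √60 as a continued fraction. a₀ = ⌊√60⌋ = 7; iterate m_{k+1} = d_k·a_k − m_k, d_{k+1} = (60 − m_{k+1}²)/d_k, a_{k+1} = ⌊(a₀ + m_{k+1})/d_{k+1}⌋ (starting m₀ = 0, d₀ = 1), with convergents p_k = a_k·p_{k-1} + p_{k-2}, q_k = a_k·q_{k-1} + q_{k-2} (p₋₁ = 1, q₋₁ = 0):
  k = 0: a₀ = 7; p₀/q₀ = 7/1; p₀² − 60·q₀² = 49 − 60 = -11.
  k = 1: m = 7, d = 11, a = ⌊(7 + 7)/11⌋ = 1; p/q = (1·7 + 1)/(1·1 + 0) = 8/1; p² − 60·q² = 64 − 60 = 4.
  k = 2: m = 4, d = 4, a = ⌊(7 + 4)/4⌋ = 2; p/q = (2·8 + 7)/(2·1 + 1) = 23/3; p² − 60·q² = 529 − 540 = -11.
  k = 3: m = 4, d = 11, a = ⌊(7 + 4)/11⌋ = 1; p/q = (1·23 + 8)/(1·3 + 1) = 31/4; p² − 60·q² = 961 − 960 = 1.
  The first convergent with p² − 60·q² = 1 gives the fundamental solution (x₁, y₁) = (31, 4).
Step 2: Apply the recurrence (x_{n+1}, y_{n+1}) = (x₁x_n + 60y₁y_n, x₁y_n + y₁x_n) repeatedly.
  From (x_1, y_1) = (31, 4): x_2 = 31·31 + 60·4·4 = 1921; y_2 = 31·4 + 4·31 = 248.
  From (x_2, y_2) = (1921, 248): x_3 = 31·1921 + 60·4·248 = 119071; y_3 = 31·248 + 4·1921 = 15372.
  From (x_3, y_3) = (119071, 15372): x_4 = 31·119071 + 60·4·15372 = 7380481; y_4 = 31·15372 + 4·119071 = 952816.
  From (x_4, y_4) = (7380481, 952816): x_5 = 31·7380481 + 60·4·952816 = 457470751; y_5 = 31·952816 + 4·7380481 = 59059220.
Step 3: Verify x_5² - 60·y_5² = 209279488020504001 - 209279488020504000 = 1 (should be 1). ✓

(x_1, y_1) = (31, 4); (x_5, y_5) = (457470751, 59059220).


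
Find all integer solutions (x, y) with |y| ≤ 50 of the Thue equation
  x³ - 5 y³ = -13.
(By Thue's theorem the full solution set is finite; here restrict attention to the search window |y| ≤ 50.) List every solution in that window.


The equation is x³ - 5y³ = -13. For fixed y, x³ = 5·y³ − 13, so a solution requires the RHS to be a perfect cube.
Strategy: iterate y from -50 to 50, compute RHS = 5·y³ − 13, and check whether it is a (positive or negative) perfect cube.
Check small values of y:
  y = 0: RHS = -13 is not a perfect cube.
  y = 1: RHS = -8 = (-2)³ ⇒ x = -2 works.
  y = -1: RHS = -18 is not a perfect cube.
  y = 2: RHS = 27 = (3)³ ⇒ x = 3 works.
  y = -2: RHS = -53 is not a perfect cube.
  y = 3: RHS = 122 is not a perfect cube.
  y = -3: RHS = -148 is not a perfect cube.
Continuing, at y = -7: RHS = -1728 = (-12)³ ⇒ x = -12 works.
Searching the remaining y in |y| ≤ 50 finds no further solutions.
Collected solutions: (-2, 1), (3, 2), (-12, -7).

Solutions (with |y| ≤ 50): (-2, 1), (3, 2), (-12, -7).


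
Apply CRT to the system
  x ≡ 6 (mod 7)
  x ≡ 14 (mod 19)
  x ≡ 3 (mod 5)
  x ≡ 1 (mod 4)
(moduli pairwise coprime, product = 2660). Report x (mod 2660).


Product of moduli M = 7 · 19 · 5 · 4 = 2660.
Merge one congruence at a time:
  Start: x ≡ 6 (mod 7).
  Combine with x ≡ 14 (mod 19); new modulus lcm = 133.
    Write x = 6 + 7·t and substitute into x ≡ 14 (mod 19): 7·t ≡ 14 − 6 = 8 (mod 19).
    The inverse of 7 mod 19 is 11 (since 7·11 = 77 = 4·19 + 1), so t ≡ 11·8 = 88 ≡ 12 (mod 19).
    Then x = 6 + 7·12 = 90, valid modulo lcm(7, 19) = 133: x ≡ 90 (mod 133).
  Combine with x ≡ 3 (mod 5); new modulus lcm = 665.
    Write x = 90 + 133·t and substitute into x ≡ 3 (mod 5): 133·t ≡ 3 − 90 = -87 (mod 5).
    Reduce coefficients mod 5: 3·t ≡ 3 (mod 5).
    The inverse of 3 mod 5 is 2 (since 3·2 = 6 = 1·5 + 1), so t ≡ 2·3 = 6 ≡ 1 (mod 5).
    Then x = 90 + 133·1 = 223, valid modulo lcm(133, 5) = 665: x ≡ 223 (mod 665).
  Combine with x ≡ 1 (mod 4); new modulus lcm = 2660.
    Write x = 223 + 665·t and substitute into x ≡ 1 (mod 4): 665·t ≡ 1 − 223 = -222 (mod 4).
    Reduce coefficients mod 4: 1·t ≡ 2 (mod 4).
    So t ≡ 2 (mod 4).
    Then x = 223 + 665·2 = 1553, valid modulo lcm(665, 4) = 2660: x ≡ 1553 (mod 2660).
Verify against each original: 1553 mod 7 = 6, 1553 mod 19 = 14, 1553 mod 5 = 3, 1553 mod 4 = 1.

x ≡ 1553 (mod 2660).


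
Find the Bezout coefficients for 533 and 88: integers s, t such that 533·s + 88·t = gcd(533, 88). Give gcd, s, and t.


Euclidean algorithm on (533, 88) — divide until remainder is 0:
  533 = 6 · 88 + 5
  88 = 17 · 5 + 3
  5 = 1 · 3 + 2
  3 = 1 · 2 + 1
  2 = 2 · 1 + 0
gcd(533, 88) = 1.
Track Bezout coefficients alongside the remainders: start with r₀ = 533 = a·1 + b·0 (s = 1, t = 0) and r₁ = 88 = a·0 + b·1 (s = 0, t = 1); each new remainder r_{k+1} = r_{k-1} − q_k·r_k inherits s_{k+1} = s_{k-1} − q_k·s_k, t_{k+1} = t_{k-1} − q_k·t_k, so r_k = a·s_k + b·t_k at every step:
  q = 6: r = 5, s = 1 − 6·0 = 1, t = 0 − 6·1 = -6  (check: 533·1 + 88·(-6) = 5)
  q = 17: r = 3, s = 0 − 17·1 = -17, t = 1 − 17·(-6) = 103  (check: 533·(-17) + 88·103 = 3)
  q = 1: r = 2, s = 1 − 1·(-17) = 18, t = -6 − 1·103 = -109  (check: 533·18 + 88·(-109) = 2)
  q = 1: r = 1, s = -17 − 1·18 = -35, t = 103 − 1·(-109) = 212  (check: 533·(-35) + 88·212 = 1)
The row with r = 1 (the gcd) gives the Bezout coefficients s = -35, t = 212.
Result: 533 · (-35) + 88 · (212) = 1.

gcd(533, 88) = 1; s = -35, t = 212 (check: 533·(-35) + 88·212 = 1).


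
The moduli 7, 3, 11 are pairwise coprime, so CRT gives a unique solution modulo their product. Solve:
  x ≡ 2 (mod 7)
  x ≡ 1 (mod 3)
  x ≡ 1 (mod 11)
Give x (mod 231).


Moduli 7, 3, 11 are pairwise coprime; by CRT there is a unique solution modulo M = 7 · 3 · 11 = 231.
Solve pairwise, accumulating the modulus:
  Start with x ≡ 2 (mod 7).
  Combine with x ≡ 1 (mod 3): since gcd(7, 3) = 1, we get a unique residue mod 21.
    Write x = 2 + 7·t and substitute into x ≡ 1 (mod 3): 7·t ≡ 1 − 2 = -1 (mod 3).
    Reduce coefficients mod 3: 1·t ≡ 2 (mod 3).
    So t ≡ 2 (mod 3).
    Then x = 2 + 7·2 = 16, valid modulo lcm(7, 3) = 21: x ≡ 16 (mod 21).
  Combine with x ≡ 1 (mod 11): since gcd(21, 11) = 1, we get a unique residue mod 231.
    Write x = 16 + 21·t and substitute into x ≡ 1 (mod 11): 21·t ≡ 1 − 16 = -15 (mod 11).
    Reduce coefficients mod 11: 10·t ≡ 7 (mod 11).
    The inverse of 10 mod 11 is 10 (since 10·10 = 100 = 9·11 + 1), so t ≡ 10·7 = 70 ≡ 4 (mod 11).
    Then x = 16 + 21·4 = 100, valid modulo lcm(21, 11) = 231: x ≡ 100 (mod 231).
Verify: 100 mod 7 = 2 ✓, 100 mod 3 = 1 ✓, 100 mod 11 = 1 ✓.

x ≡ 100 (mod 231).


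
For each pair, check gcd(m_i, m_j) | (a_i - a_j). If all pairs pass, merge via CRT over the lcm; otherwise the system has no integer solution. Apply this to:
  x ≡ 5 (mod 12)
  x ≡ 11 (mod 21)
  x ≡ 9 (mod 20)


Moduli 12, 21, 20 are not pairwise coprime, so CRT works modulo lcm(m_i) when all pairwise compatibility conditions hold.
Pairwise compatibility: gcd(m_i, m_j) must divide a_i - a_j for every pair.
Merge one congruence at a time:
  Start: x ≡ 5 (mod 12).
  Combine with x ≡ 11 (mod 21): gcd(12, 21) = 3; 11 - 5 = 6, which IS divisible by 3, so compatible.
    Write x = 5 + 12·t and substitute into x ≡ 11 (mod 21): 12·t ≡ 11 − 5 = 6 (mod 21).
    Divide the congruence (and modulus) by g = 3: 4·t ≡ 2 (mod 7).
    The inverse of 4 mod 7 is 2 (since 4·2 = 8 = 1·7 + 1), so t ≡ 2·2 = 4 ≡ 4 (mod 7).
    Then x = 5 + 12·4 = 53, valid modulo lcm(12, 21) = 84: x ≡ 53 (mod 84).
  Combine with x ≡ 9 (mod 20): gcd(84, 20) = 4; 9 - 53 = -44, which IS divisible by 4, so compatible.
    Write x = 53 + 84·t and substitute into x ≡ 9 (mod 20): 84·t ≡ 9 − 53 = -44 (mod 20).
    Divide the congruence (and modulus) by g = 4: 21·t ≡ -11 (mod 5).
    Reduce coefficients mod 5: 1·t ≡ 4 (mod 5).
    So t ≡ 4 (mod 5).
    Then x = 53 + 84·4 = 389, valid modulo lcm(84, 20) = 420: x ≡ 389 (mod 420).
Verify: 389 mod 12 = 5, 389 mod 21 = 11, 389 mod 20 = 9.

x ≡ 389 (mod 420).


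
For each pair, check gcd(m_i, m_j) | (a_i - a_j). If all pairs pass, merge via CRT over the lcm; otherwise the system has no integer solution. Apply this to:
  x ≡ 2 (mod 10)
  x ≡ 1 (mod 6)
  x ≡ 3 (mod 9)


Moduli 10, 6, 9 are not pairwise coprime, so CRT works modulo lcm(m_i) when all pairwise compatibility conditions hold.
Pairwise compatibility: gcd(m_i, m_j) must divide a_i - a_j for every pair.
Merge one congruence at a time:
  Start: x ≡ 2 (mod 10).
  Combine with x ≡ 1 (mod 6): gcd(10, 6) = 2, and 1 - 2 = -1 is NOT divisible by 2.
    ⇒ system is inconsistent (no integer solution).

No solution (the system is inconsistent).


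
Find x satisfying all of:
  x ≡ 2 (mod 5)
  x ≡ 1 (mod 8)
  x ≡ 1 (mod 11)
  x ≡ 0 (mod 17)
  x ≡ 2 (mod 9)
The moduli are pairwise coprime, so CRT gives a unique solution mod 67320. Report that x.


Product of moduli M = 5 · 8 · 11 · 17 · 9 = 67320.
Merge one congruence at a time:
  Start: x ≡ 2 (mod 5).
  Combine with x ≡ 1 (mod 8); new modulus lcm = 40.
    Write x = 2 + 5·t and substitute into x ≡ 1 (mod 8): 5·t ≡ 1 − 2 = -1 (mod 8).
    Reduce coefficients mod 8: 5·t ≡ 7 (mod 8).
    The inverse of 5 mod 8 is 5 (since 5·5 = 25 = 3·8 + 1), so t ≡ 5·7 = 35 ≡ 3 (mod 8).
    Then x = 2 + 5·3 = 17, valid modulo lcm(5, 8) = 40: x ≡ 17 (mod 40).
  Combine with x ≡ 1 (mod 11); new modulus lcm = 440.
    Write x = 17 + 40·t and substitute into x ≡ 1 (mod 11): 40·t ≡ 1 − 17 = -16 (mod 11).
    Reduce coefficients mod 11: 7·t ≡ 6 (mod 11).
    The inverse of 7 mod 11 is 8 (since 7·8 = 56 = 5·11 + 1), so t ≡ 8·6 = 48 ≡ 4 (mod 11).
    Then x = 17 + 40·4 = 177, valid modulo lcm(40, 11) = 440: x ≡ 177 (mod 440).
  Combine with x ≡ 0 (mod 17); new modulus lcm = 7480.
    Write x = 177 + 440·t and substitute into x ≡ 0 (mod 17): 440·t ≡ 0 − 177 = -177 (mod 17).
    Reduce coefficients mod 17: 15·t ≡ 10 (mod 17).
    The inverse of 15 mod 17 is 8 (since 15·8 = 120 = 7·17 + 1), so t ≡ 8·10 = 80 ≡ 12 (mod 17).
    Then x = 177 + 440·12 = 5457, valid modulo lcm(440, 17) = 7480: x ≡ 5457 (mod 7480).
  Combine with x ≡ 2 (mod 9); new modulus lcm = 67320.
    Write x = 5457 + 7480·t and substitute into x ≡ 2 (mod 9): 7480·t ≡ 2 − 5457 = -5455 (mod 9).
    Reduce coefficients mod 9: 1·t ≡ 8 (mod 9).
    So t ≡ 8 (mod 9).
    Then x = 5457 + 7480·8 = 65297, valid modulo lcm(7480, 9) = 67320: x ≡ 65297 (mod 67320).
Verify against each original: 65297 mod 5 = 2, 65297 mod 8 = 1, 65297 mod 11 = 1, 65297 mod 17 = 0, 65297 mod 9 = 2.

x ≡ 65297 (mod 67320).


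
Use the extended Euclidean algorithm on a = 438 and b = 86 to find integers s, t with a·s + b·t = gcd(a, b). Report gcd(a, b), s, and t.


Euclidean algorithm on (438, 86) — divide until remainder is 0:
  438 = 5 · 86 + 8
  86 = 10 · 8 + 6
  8 = 1 · 6 + 2
  6 = 3 · 2 + 0
gcd(438, 86) = 2.
Track Bezout coefficients alongside the remainders: start with r₀ = 438 = a·1 + b·0 (s = 1, t = 0) and r₁ = 86 = a·0 + b·1 (s = 0, t = 1); each new remainder r_{k+1} = r_{k-1} − q_k·r_k inherits s_{k+1} = s_{k-1} − q_k·s_k, t_{k+1} = t_{k-1} − q_k·t_k, so r_k = a·s_k + b·t_k at every step:
  q = 5: r = 8, s = 1 − 5·0 = 1, t = 0 − 5·1 = -5  (check: 438·1 + 86·(-5) = 8)
  q = 10: r = 6, s = 0 − 10·1 = -10, t = 1 − 10·(-5) = 51  (check: 438·(-10) + 86·51 = 6)
  q = 1: r = 2, s = 1 − 1·(-10) = 11, t = -5 − 1·51 = -56  (check: 438·11 + 86·(-56) = 2)
The row with r = 2 (the gcd) gives the Bezout coefficients s = 11, t = -56.
Result: 438 · (11) + 86 · (-56) = 2.

gcd(438, 86) = 2; s = 11, t = -56 (check: 438·11 + 86·(-56) = 2).


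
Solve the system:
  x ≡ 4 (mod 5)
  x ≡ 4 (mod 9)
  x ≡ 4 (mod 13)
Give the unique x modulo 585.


Moduli 5, 9, 13 are pairwise coprime; by CRT there is a unique solution modulo M = 5 · 9 · 13 = 585.
Solve pairwise, accumulating the modulus:
  Start with x ≡ 4 (mod 5).
  Combine with x ≡ 4 (mod 9): since gcd(5, 9) = 1, we get a unique residue mod 45.
    Write x = 4 + 5·t and substitute into x ≡ 4 (mod 9): 5·t ≡ 4 − 4 = 0 (mod 9).
    The inverse of 5 mod 9 is 2 (since 5·2 = 10 = 1·9 + 1), so t ≡ 2·0 = 0 ≡ 0 (mod 9).
    Then x = 4 + 5·0 = 4, valid modulo lcm(5, 9) = 45: x ≡ 4 (mod 45).
  Combine with x ≡ 4 (mod 13): since gcd(45, 13) = 1, we get a unique residue mod 585.
    Write x = 4 + 45·t and substitute into x ≡ 4 (mod 13): 45·t ≡ 4 − 4 = 0 (mod 13).
    Reduce coefficients mod 13: 6·t ≡ 0 (mod 13).
    The inverse of 6 mod 13 is 11 (since 6·11 = 66 = 5·13 + 1), so t ≡ 11·0 = 0 ≡ 0 (mod 13).
    Then x = 4 + 45·0 = 4, valid modulo lcm(45, 13) = 585: x ≡ 4 (mod 585).
Verify: 4 mod 5 = 4 ✓, 4 mod 9 = 4 ✓, 4 mod 13 = 4 ✓.

x ≡ 4 (mod 585).


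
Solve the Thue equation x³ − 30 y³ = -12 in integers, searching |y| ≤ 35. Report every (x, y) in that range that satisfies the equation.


The equation is x³ - 30y³ = -12. For fixed y, x³ = 30·y³ − 12, so a solution requires the RHS to be a perfect cube.
Strategy: iterate y from -35 to 35, compute RHS = 30·y³ − 12, and check whether it is a (positive or negative) perfect cube.
Check small values of y:
  y = 0: RHS = -12 is not a perfect cube.
  y = 1: RHS = 18 is not a perfect cube.
  y = -1: RHS = -42 is not a perfect cube.
  y = 2: RHS = 228 is not a perfect cube.
  y = -2: RHS = -252 is not a perfect cube.
  y = 3: RHS = 798 is not a perfect cube.
  y = -3: RHS = -822 is not a perfect cube.
Continuing the search up to |y| = 35 finds no solutions either.
No (x, y) in the scanned range satisfies the equation.

No integer solutions with |y| ≤ 35.


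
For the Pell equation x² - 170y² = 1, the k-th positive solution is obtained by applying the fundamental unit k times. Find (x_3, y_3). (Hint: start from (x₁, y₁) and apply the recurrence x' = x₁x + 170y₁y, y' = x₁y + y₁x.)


Step 1: Find the fundamental solution (x₁, y₁) of x² - 170y² = 1.
  Expand √170 as a continued fraction. a₀ = ⌊√170⌋ = 13; iterate m_{k+1} = d_k·a_k − m_k, d_{k+1} = (170 − m_{k+1}²)/d_k, a_{k+1} = ⌊(a₀ + m_{k+1})/d_{k+1}⌋ (starting m₀ = 0, d₀ = 1), with convergents p_k = a_k·p_{k-1} + p_{k-2}, q_k = a_k·q_{k-1} + q_{k-2} (p₋₁ = 1, q₋₁ = 0):
  k = 0: a₀ = 13; p₀/q₀ = 13/1; p₀² − 170·q₀² = 169 − 170 = -1.
  k = 1: m = 13, d = 1, a = ⌊(13 + 13)/1⌋ = 26; p/q = (26·13 + 1)/(26·1 + 0) = 339/26; p² − 170·q² = 114921 − 114920 = 1.
  The first convergent with p² − 170·q² = 1 gives the fundamental solution (x₁, y₁) = (339, 26).
Step 2: Apply the recurrence (x_{n+1}, y_{n+1}) = (x₁x_n + 170y₁y_n, x₁y_n + y₁x_n) repeatedly.
  From (x_1, y_1) = (339, 26): x_2 = 339·339 + 170·26·26 = 229841; y_2 = 339·26 + 26·339 = 17628.
  From (x_2, y_2) = (229841, 17628): x_3 = 339·229841 + 170·26·17628 = 155831859; y_3 = 339·17628 + 26·229841 = 11951758.
Step 3: Verify x_3² - 170·y_3² = 24283568279395881 - 24283568279395880 = 1 (should be 1). ✓

(x_1, y_1) = (339, 26); (x_3, y_3) = (155831859, 11951758).


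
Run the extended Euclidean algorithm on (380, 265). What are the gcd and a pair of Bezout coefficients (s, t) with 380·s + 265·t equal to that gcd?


Euclidean algorithm on (380, 265) — divide until remainder is 0:
  380 = 1 · 265 + 115
  265 = 2 · 115 + 35
  115 = 3 · 35 + 10
  35 = 3 · 10 + 5
  10 = 2 · 5 + 0
gcd(380, 265) = 5.
Track Bezout coefficients alongside the remainders: start with r₀ = 380 = a·1 + b·0 (s = 1, t = 0) and r₁ = 265 = a·0 + b·1 (s = 0, t = 1); each new remainder r_{k+1} = r_{k-1} − q_k·r_k inherits s_{k+1} = s_{k-1} − q_k·s_k, t_{k+1} = t_{k-1} − q_k·t_k, so r_k = a·s_k + b·t_k at every step:
  q = 1: r = 115, s = 1 − 1·0 = 1, t = 0 − 1·1 = -1  (check: 380·1 + 265·(-1) = 115)
  q = 2: r = 35, s = 0 − 2·1 = -2, t = 1 − 2·(-1) = 3  (check: 380·(-2) + 265·3 = 35)
  q = 3: r = 10, s = 1 − 3·(-2) = 7, t = -1 − 3·3 = -10  (check: 380·7 + 265·(-10) = 10)
  q = 3: r = 5, s = -2 − 3·7 = -23, t = 3 − 3·(-10) = 33  (check: 380·(-23) + 265·33 = 5)
The row with r = 5 (the gcd) gives the Bezout coefficients s = -23, t = 33.
Result: 380 · (-23) + 265 · (33) = 5.

gcd(380, 265) = 5; s = -23, t = 33 (check: 380·(-23) + 265·33 = 5).


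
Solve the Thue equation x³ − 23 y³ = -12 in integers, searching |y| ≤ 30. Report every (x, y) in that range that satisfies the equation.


The equation is x³ - 23y³ = -12. For fixed y, x³ = 23·y³ − 12, so a solution requires the RHS to be a perfect cube.
Strategy: iterate y from -30 to 30, compute RHS = 23·y³ − 12, and check whether it is a (positive or negative) perfect cube.
Check small values of y:
  y = 0: RHS = -12 is not a perfect cube.
  y = 1: RHS = 11 is not a perfect cube.
  y = -1: RHS = -35 is not a perfect cube.
  y = 2: RHS = 172 is not a perfect cube.
  y = -2: RHS = -196 is not a perfect cube.
  y = 3: RHS = 609 is not a perfect cube.
  y = -3: RHS = -633 is not a perfect cube.
Continuing the search up to |y| = 30 finds no solutions either.
No (x, y) in the scanned range satisfies the equation.

No integer solutions with |y| ≤ 30.


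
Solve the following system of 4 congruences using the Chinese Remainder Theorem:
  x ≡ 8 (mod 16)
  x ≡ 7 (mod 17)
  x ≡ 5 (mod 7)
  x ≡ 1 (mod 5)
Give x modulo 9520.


Product of moduli M = 16 · 17 · 7 · 5 = 9520.
Merge one congruence at a time:
  Start: x ≡ 8 (mod 16).
  Combine with x ≡ 7 (mod 17); new modulus lcm = 272.
    Write x = 8 + 16·t and substitute into x ≡ 7 (mod 17): 16·t ≡ 7 − 8 = -1 (mod 17).
    Reduce coefficients mod 17: 16·t ≡ 16 (mod 17).
    The inverse of 16 mod 17 is 16 (since 16·16 = 256 = 15·17 + 1), so t ≡ 16·16 = 256 ≡ 1 (mod 17).
    Then x = 8 + 16·1 = 24, valid modulo lcm(16, 17) = 272: x ≡ 24 (mod 272).
  Combine with x ≡ 5 (mod 7); new modulus lcm = 1904.
    Write x = 24 + 272·t and substitute into x ≡ 5 (mod 7): 272·t ≡ 5 − 24 = -19 (mod 7).
    Reduce coefficients mod 7: 6·t ≡ 2 (mod 7).
    The inverse of 6 mod 7 is 6 (since 6·6 = 36 = 5·7 + 1), so t ≡ 6·2 = 12 ≡ 5 (mod 7).
    Then x = 24 + 272·5 = 1384, valid modulo lcm(272, 7) = 1904: x ≡ 1384 (mod 1904).
  Combine with x ≡ 1 (mod 5); new modulus lcm = 9520.
    Write x = 1384 + 1904·t and substitute into x ≡ 1 (mod 5): 1904·t ≡ 1 − 1384 = -1383 (mod 5).
    Reduce coefficients mod 5: 4·t ≡ 2 (mod 5).
    The inverse of 4 mod 5 is 4 (since 4·4 = 16 = 3·5 + 1), so t ≡ 4·2 = 8 ≡ 3 (mod 5).
    Then x = 1384 + 1904·3 = 7096, valid modulo lcm(1904, 5) = 9520: x ≡ 7096 (mod 9520).
Verify against each original: 7096 mod 16 = 8, 7096 mod 17 = 7, 7096 mod 7 = 5, 7096 mod 5 = 1.

x ≡ 7096 (mod 9520).


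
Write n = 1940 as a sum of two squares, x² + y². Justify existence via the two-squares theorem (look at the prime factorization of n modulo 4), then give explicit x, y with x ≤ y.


Step 1: Factor n = 1940 = 2^2 · 5 · 97.
Step 2: Check the mod-4 condition on each prime factor: 2 = 2 (special); 5 ≡ 1 (mod 4), exponent 1; 97 ≡ 1 (mod 4), exponent 1.
All primes ≡ 3 (mod 4) appear to even exponent (or don't appear), so by the two-squares theorem n IS expressible as a sum of two squares.
Step 3: Build a representation. Group n = k² · m with k = 2 and m = 5 · 97 = 485 (a product of primes ≡ 1 (mod 4)); a representation of m scales to one of n via (k·x)² + (k·y)² = k²(x² + y²). Each prime p ≡ 1 (mod 4) is itself a sum of two squares; find a² by testing p − a² for a perfect square:
  5: 5 − 1² = 4 = 2² ⇒ 5 = 1² + 2².
  97: 97 − 1² = 96, 97 − 2² = 93, 97 − 3² = 88, 97 − 4² = 81 = 9² ⇒ 97 = 4² + 9².
  Combine using the Brahmagupta–Fibonacci identity (a² + b²)(c² + d²) = (ac − bd)² + (ad + bc)² = (ac + bd)² + (ad − bc)²:
  5 · 97 = 485: from (1² + 2²)(4² + 9²), take (1·4 − 2·9, 1·9 + 2·4) = (4 − 18, 9 + 8) = (-14, 17); dropping signs (only squares matter) gives (14, 17); check 14² + 17² = 196 + 289 = 485 ✓.
  Scale by k = 2: (2·14, 2·17) = (28, 34).
Step 4: Order so x ≤ y and verify: 28² + 34² = 784 + 1156 = 1940 = n. ✓

n = 1940 = 28² + 34² (one valid representation with x ≤ y).


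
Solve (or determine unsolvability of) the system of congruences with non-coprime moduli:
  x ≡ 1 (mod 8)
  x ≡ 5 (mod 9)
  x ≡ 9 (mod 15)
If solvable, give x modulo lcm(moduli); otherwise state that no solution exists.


Moduli 8, 9, 15 are not pairwise coprime, so CRT works modulo lcm(m_i) when all pairwise compatibility conditions hold.
Pairwise compatibility: gcd(m_i, m_j) must divide a_i - a_j for every pair.
Merge one congruence at a time:
  Start: x ≡ 1 (mod 8).
  Combine with x ≡ 5 (mod 9): gcd(8, 9) = 1; 5 - 1 = 4, which IS divisible by 1, so compatible.
    Write x = 1 + 8·t and substitute into x ≡ 5 (mod 9): 8·t ≡ 5 − 1 = 4 (mod 9).
    The inverse of 8 mod 9 is 8 (since 8·8 = 64 = 7·9 + 1), so t ≡ 8·4 = 32 ≡ 5 (mod 9).
    Then x = 1 + 8·5 = 41, valid modulo lcm(8, 9) = 72: x ≡ 41 (mod 72).
  Combine with x ≡ 9 (mod 15): gcd(72, 15) = 3, and 9 - 41 = -32 is NOT divisible by 3.
    ⇒ system is inconsistent (no integer solution).

No solution (the system is inconsistent).


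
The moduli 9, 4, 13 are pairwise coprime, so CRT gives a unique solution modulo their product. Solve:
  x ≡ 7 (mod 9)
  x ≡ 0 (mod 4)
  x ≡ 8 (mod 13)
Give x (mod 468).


Moduli 9, 4, 13 are pairwise coprime; by CRT there is a unique solution modulo M = 9 · 4 · 13 = 468.
Solve pairwise, accumulating the modulus:
  Start with x ≡ 7 (mod 9).
  Combine with x ≡ 0 (mod 4): since gcd(9, 4) = 1, we get a unique residue mod 36.
    Write x = 7 + 9·t and substitute into x ≡ 0 (mod 4): 9·t ≡ 0 − 7 = -7 (mod 4).
    Reduce coefficients mod 4: 1·t ≡ 1 (mod 4).
    So t ≡ 1 (mod 4).
    Then x = 7 + 9·1 = 16, valid modulo lcm(9, 4) = 36: x ≡ 16 (mod 36).
  Combine with x ≡ 8 (mod 13): since gcd(36, 13) = 1, we get a unique residue mod 468.
    Write x = 16 + 36·t and substitute into x ≡ 8 (mod 13): 36·t ≡ 8 − 16 = -8 (mod 13).
    Reduce coefficients mod 13: 10·t ≡ 5 (mod 13).
    The inverse of 10 mod 13 is 4 (since 10·4 = 40 = 3·13 + 1), so t ≡ 4·5 = 20 ≡ 7 (mod 13).
    Then x = 16 + 36·7 = 268, valid modulo lcm(36, 13) = 468: x ≡ 268 (mod 468).
Verify: 268 mod 9 = 7 ✓, 268 mod 4 = 0 ✓, 268 mod 13 = 8 ✓.

x ≡ 268 (mod 468).


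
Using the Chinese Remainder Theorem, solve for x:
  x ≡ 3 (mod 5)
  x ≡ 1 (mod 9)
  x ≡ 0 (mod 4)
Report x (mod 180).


Moduli 5, 9, 4 are pairwise coprime; by CRT there is a unique solution modulo M = 5 · 9 · 4 = 180.
Solve pairwise, accumulating the modulus:
  Start with x ≡ 3 (mod 5).
  Combine with x ≡ 1 (mod 9): since gcd(5, 9) = 1, we get a unique residue mod 45.
    Write x = 3 + 5·t and substitute into x ≡ 1 (mod 9): 5·t ≡ 1 − 3 = -2 (mod 9).
    Reduce coefficients mod 9: 5·t ≡ 7 (mod 9).
    The inverse of 5 mod 9 is 2 (since 5·2 = 10 = 1·9 + 1), so t ≡ 2·7 = 14 ≡ 5 (mod 9).
    Then x = 3 + 5·5 = 28, valid modulo lcm(5, 9) = 45: x ≡ 28 (mod 45).
  Combine with x ≡ 0 (mod 4): since gcd(45, 4) = 1, we get a unique residue mod 180.
    Write x = 28 + 45·t and substitute into x ≡ 0 (mod 4): 45·t ≡ 0 − 28 = -28 (mod 4).
    Reduce coefficients mod 4: 1·t ≡ 0 (mod 4).
    So t ≡ 0 (mod 4).
    Then x = 28 + 45·0 = 28, valid modulo lcm(45, 4) = 180: x ≡ 28 (mod 180).
Verify: 28 mod 5 = 3 ✓, 28 mod 9 = 1 ✓, 28 mod 4 = 0 ✓.

x ≡ 28 (mod 180).
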